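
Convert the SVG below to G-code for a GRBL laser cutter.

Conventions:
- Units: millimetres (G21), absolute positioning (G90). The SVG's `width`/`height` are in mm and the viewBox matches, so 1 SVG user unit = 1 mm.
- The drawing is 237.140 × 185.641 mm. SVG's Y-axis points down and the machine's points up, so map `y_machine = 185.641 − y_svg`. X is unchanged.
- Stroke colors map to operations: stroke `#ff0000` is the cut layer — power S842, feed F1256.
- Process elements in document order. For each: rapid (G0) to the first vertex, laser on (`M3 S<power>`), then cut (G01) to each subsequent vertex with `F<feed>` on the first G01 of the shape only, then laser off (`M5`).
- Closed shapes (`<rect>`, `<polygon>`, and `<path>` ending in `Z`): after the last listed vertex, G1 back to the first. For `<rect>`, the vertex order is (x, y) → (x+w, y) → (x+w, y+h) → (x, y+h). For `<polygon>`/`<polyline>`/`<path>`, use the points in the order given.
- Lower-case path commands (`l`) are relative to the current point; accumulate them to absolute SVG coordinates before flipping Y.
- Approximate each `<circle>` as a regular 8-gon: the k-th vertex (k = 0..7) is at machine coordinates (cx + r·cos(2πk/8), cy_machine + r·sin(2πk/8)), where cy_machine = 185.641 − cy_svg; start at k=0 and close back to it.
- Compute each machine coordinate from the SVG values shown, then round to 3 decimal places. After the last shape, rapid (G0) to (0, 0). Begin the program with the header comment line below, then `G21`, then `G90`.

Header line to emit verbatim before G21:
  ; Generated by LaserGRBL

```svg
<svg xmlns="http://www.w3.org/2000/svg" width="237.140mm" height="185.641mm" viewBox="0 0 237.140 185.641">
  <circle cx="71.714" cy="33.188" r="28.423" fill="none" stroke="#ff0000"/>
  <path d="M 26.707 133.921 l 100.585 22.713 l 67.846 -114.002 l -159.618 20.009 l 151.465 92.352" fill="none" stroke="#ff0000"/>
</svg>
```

; Generated by LaserGRBL
G21
G90
G0 X100.137 Y152.453
M3 S842
G01 X91.812 Y172.551 F1256
G01 X71.714 Y180.876
G01 X51.616 Y172.551
G01 X43.291 Y152.453
G01 X51.616 Y132.355
G01 X71.714 Y124.030
G01 X91.812 Y132.355
G01 X100.137 Y152.453
M5
G0 X26.707 Y51.720
M3 S842
G01 X127.292 Y29.007 F1256
G01 X195.138 Y143.009
G01 X35.520 Y123.000
G01 X186.985 Y30.648
M5
G0 X0.000 Y0.000

Since the viewBox matches the mm dimensions, user units are millimetres directly. The only transform is the Y-flip y_m = 185.641 − y_svg.

Shape 1 is a circle drawn with `<circle>`. Its stroke #ff0000 means cut at S842, F1256. After flipping Y the toolpath is (100.137,152.453) → (91.812,172.551) → (71.714,180.876) → (51.616,172.551) → (43.291,152.453) → (51.616,132.355) → (71.714,124.030) → (91.812,132.355) → (100.137,152.453), returning to the start.

Shape 2 is a open polyline drawn with `<path>`. Its stroke #ff0000 means cut at S842, F1256. After flipping Y the toolpath is (26.707,51.720) → (127.292,29.007) → (195.138,143.009) → (35.520,123.000) → (186.985,30.648).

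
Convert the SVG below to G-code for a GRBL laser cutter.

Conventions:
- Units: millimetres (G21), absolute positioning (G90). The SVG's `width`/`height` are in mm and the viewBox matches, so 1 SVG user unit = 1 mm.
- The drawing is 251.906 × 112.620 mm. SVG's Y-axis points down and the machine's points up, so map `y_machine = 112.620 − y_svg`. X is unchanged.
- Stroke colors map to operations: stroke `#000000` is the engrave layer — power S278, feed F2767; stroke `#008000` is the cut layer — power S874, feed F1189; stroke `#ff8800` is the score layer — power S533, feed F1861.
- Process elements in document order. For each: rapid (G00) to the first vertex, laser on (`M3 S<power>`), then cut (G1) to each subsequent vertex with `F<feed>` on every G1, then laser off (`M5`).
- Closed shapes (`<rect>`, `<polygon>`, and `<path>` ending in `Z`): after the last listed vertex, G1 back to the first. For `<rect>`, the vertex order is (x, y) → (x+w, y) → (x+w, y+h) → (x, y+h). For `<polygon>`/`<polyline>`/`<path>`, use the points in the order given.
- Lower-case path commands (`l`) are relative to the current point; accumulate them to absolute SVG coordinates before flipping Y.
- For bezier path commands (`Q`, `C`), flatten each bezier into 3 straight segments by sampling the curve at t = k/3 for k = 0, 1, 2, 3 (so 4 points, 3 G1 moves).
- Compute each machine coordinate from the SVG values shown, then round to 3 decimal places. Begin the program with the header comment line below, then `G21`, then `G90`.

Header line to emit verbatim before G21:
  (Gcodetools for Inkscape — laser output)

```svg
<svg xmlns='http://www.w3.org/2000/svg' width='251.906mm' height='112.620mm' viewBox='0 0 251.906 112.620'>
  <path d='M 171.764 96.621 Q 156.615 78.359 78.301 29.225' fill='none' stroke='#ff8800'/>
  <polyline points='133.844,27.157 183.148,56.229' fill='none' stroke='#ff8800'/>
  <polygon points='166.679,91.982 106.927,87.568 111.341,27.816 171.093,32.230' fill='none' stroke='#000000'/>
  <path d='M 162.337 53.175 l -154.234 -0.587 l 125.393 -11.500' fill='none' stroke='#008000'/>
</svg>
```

viewBox `0 0 251.906 112.620` with mm width/height → 1 unit = 1 mm. Flip: y_m = 112.620 − y_svg.

**Shape 1** — `<path>` quadratic bezier, stroke `#ff8800` → score (S533, F1861). Control points (SVG): P0=(171.764,96.621), P1=(156.615,78.359), P2=(78.301,29.225); sampled at t=k/3. Machine vertices: (171.764,15.999) → (154.646,31.604) → (123.492,54.069) → (78.301,83.395). Open path.

**Shape 2** — `<polyline>` line segment, stroke `#ff8800` → score (S533, F1861). Machine vertices: (133.844,85.463) → (183.148,56.391). Open path.

**Shape 3** — `<polygon>` regular polygon, stroke `#000000` → engrave (S278, F2767). Machine vertices: (166.679,20.638) → (106.927,25.052) → (111.341,84.804) → (171.093,80.390) → (166.679,20.638). Closed: final G1 returns to the first vertex.

**Shape 4** — `<path>` open polyline, stroke `#008000` → cut (S874, F1189). Machine vertices: (162.337,59.445) → (8.103,60.032) → (133.496,71.532). Open path.

(Gcodetools for Inkscape — laser output)
G21
G90
G00 X171.764 Y15.999
M3 S533
G1 X154.646 Y31.604 F1861
G1 X123.492 Y54.069 F1861
G1 X78.301 Y83.395 F1861
M5
G00 X133.844 Y85.463
M3 S533
G1 X183.148 Y56.391 F1861
M5
G00 X166.679 Y20.638
M3 S278
G1 X106.927 Y25.052 F2767
G1 X111.341 Y84.804 F2767
G1 X171.093 Y80.390 F2767
G1 X166.679 Y20.638 F2767
M5
G00 X162.337 Y59.445
M3 S874
G1 X8.103 Y60.032 F1189
G1 X133.496 Y71.532 F1189
M5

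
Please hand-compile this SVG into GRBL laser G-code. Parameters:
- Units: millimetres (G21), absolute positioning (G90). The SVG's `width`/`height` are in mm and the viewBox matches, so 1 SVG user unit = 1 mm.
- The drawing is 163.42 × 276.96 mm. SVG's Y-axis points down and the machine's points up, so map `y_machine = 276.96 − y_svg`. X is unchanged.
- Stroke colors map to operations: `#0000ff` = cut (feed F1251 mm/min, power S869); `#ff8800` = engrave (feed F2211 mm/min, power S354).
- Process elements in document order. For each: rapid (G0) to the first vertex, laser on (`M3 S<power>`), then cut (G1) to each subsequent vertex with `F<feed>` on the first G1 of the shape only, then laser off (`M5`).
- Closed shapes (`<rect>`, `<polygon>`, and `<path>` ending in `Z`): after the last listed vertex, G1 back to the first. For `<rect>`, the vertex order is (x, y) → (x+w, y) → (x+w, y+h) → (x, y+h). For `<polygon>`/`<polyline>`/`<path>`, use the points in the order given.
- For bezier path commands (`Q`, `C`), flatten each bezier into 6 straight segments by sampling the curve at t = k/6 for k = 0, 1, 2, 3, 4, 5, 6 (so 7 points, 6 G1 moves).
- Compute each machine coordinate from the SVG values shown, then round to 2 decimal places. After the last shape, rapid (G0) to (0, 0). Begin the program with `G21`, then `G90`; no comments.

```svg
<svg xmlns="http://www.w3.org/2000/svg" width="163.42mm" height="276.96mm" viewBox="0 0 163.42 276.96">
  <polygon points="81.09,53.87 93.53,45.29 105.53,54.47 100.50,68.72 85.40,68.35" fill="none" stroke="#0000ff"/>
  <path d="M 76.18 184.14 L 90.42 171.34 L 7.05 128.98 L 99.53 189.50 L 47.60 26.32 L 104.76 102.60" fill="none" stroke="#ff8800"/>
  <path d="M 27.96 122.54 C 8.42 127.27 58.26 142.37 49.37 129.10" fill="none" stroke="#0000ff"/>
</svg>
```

G21
G90
G0 X81.09 Y223.09
M3 S869
G1 X93.53 Y231.67 F1251
G1 X105.53 Y222.49
G1 X100.50 Y208.24
G1 X85.40 Y208.61
G1 X81.09 Y223.09
M5
G0 X76.18 Y92.82
M3 S354
G1 X90.42 Y105.62 F2211
G1 X7.05 Y147.98
G1 X99.53 Y87.46
G1 X47.60 Y250.64
G1 X104.76 Y174.36
M5
G0 X27.96 Y154.42
M3 S869
G1 X23.38 Y151.37 F1251
G1 X26.80 Y147.67
G1 X34.67 Y144.39
G1 X43.43 Y142.61
G1 X49.51 Y143.41
G1 X49.37 Y147.86
M5
G0 X0.00 Y0.00

Since the viewBox matches the mm dimensions, user units are millimetres directly. The only transform is the Y-flip y_m = 276.96 − y_svg.

Shape 1 is a regular polygon drawn with `<polygon>`. Its stroke #0000ff means cut at S869, F1251. After flipping Y the toolpath is (81.09,223.09) → (93.53,231.67) → (105.53,222.49) → (100.50,208.24) → (85.40,208.61) → (81.09,223.09), returning to the start.

Shape 2 is a open polyline drawn with `<path>`. Its stroke #ff8800 means engrave at S354, F2211. After flipping Y the toolpath is (76.18,92.82) → (90.42,105.62) → (7.05,147.98) → (99.53,87.46) → (47.60,250.64) → (104.76,174.36).

Shape 3 is a cubic bezier drawn with `<path>`. Its stroke #0000ff means cut at S869, F1251. After flipping Y the toolpath is (27.96,154.42) → (23.38,151.37) → (26.80,147.67) → (34.67,144.39) → (43.43,142.61) → (49.51,143.41) → (49.37,147.86).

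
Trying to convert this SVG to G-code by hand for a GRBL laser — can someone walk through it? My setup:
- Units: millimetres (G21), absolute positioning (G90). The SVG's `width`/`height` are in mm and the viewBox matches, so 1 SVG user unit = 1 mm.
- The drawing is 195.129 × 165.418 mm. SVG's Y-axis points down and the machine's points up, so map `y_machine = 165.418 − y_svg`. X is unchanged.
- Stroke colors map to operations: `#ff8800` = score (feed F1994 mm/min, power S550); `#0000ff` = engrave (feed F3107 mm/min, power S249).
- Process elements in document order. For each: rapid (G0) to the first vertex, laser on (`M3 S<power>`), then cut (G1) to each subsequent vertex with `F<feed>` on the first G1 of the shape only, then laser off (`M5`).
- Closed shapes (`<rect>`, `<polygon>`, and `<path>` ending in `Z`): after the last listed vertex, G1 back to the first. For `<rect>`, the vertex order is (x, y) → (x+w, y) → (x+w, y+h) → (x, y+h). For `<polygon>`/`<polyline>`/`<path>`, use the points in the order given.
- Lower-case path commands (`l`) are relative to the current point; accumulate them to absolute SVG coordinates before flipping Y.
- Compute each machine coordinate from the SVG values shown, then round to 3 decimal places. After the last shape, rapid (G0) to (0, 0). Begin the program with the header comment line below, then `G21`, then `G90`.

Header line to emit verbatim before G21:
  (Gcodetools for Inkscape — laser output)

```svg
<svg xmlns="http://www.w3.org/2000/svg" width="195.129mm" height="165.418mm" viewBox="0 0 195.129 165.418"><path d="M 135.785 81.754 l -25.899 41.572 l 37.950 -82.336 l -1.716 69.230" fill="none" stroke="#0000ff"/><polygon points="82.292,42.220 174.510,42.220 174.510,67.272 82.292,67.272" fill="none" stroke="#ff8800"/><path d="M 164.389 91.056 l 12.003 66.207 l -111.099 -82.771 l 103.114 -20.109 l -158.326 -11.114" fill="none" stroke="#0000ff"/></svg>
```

(Gcodetools for Inkscape — laser output)
G21
G90
G0 X135.785 Y83.664
M3 S249
G1 X109.886 Y42.092 F3107
G1 X147.836 Y124.428
G1 X146.120 Y55.198
M5
G0 X82.292 Y123.198
M3 S550
G1 X174.510 Y123.198 F1994
G1 X174.510 Y98.146
G1 X82.292 Y98.146
G1 X82.292 Y123.198
M5
G0 X164.389 Y74.362
M3 S249
G1 X176.392 Y8.155 F3107
G1 X65.293 Y90.926
G1 X168.407 Y111.035
G1 X10.081 Y122.149
M5
G0 X0.000 Y0.000

viewBox `0 0 195.129 165.418` with mm width/height → 1 unit = 1 mm. Flip: y_m = 165.418 − y_svg.

**Shape 1** — `<path>` open polyline, stroke `#0000ff` → engrave (S249, F3107). Machine vertices: (135.785,83.664) → (109.886,42.092) → (147.836,124.428) → (146.120,55.198). Open path.

**Shape 2** — `<polygon>` rectangle, stroke `#ff8800` → score (S550, F1994). Machine vertices: (82.292,123.198) → (174.510,123.198) → (174.510,98.146) → (82.292,98.146) → (82.292,123.198). Closed: final G1 returns to the first vertex.

**Shape 3** — `<path>` open polyline, stroke `#0000ff` → engrave (S249, F3107). Machine vertices: (164.389,74.362) → (176.392,8.155) → (65.293,90.926) → (168.407,111.035) → (10.081,122.149). Open path.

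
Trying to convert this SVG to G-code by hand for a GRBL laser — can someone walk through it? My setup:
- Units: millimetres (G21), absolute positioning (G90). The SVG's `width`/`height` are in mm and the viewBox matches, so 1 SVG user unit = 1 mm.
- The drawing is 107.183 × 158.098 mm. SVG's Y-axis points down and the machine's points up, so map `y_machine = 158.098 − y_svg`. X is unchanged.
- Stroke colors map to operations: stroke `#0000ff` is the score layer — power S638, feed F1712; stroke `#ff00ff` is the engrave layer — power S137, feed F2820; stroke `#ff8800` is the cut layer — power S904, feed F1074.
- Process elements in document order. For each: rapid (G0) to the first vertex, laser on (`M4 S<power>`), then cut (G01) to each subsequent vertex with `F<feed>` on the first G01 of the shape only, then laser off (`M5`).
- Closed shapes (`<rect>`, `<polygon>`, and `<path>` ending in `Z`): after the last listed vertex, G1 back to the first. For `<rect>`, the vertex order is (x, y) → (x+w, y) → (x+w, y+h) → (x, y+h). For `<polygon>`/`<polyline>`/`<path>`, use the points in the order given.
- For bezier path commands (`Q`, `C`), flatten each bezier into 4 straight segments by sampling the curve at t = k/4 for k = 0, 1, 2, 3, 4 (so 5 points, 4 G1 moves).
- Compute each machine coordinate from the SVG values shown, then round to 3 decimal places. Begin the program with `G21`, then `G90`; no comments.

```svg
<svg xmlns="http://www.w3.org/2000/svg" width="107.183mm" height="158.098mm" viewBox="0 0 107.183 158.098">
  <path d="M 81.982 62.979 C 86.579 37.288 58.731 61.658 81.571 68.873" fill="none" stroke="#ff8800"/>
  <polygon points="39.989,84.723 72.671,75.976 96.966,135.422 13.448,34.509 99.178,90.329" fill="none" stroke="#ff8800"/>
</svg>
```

G21
G90
G0 X81.982 Y95.119
M4 S904
G01 X80.645 Y106.051 F1074
G01 X74.935 Y104.512
G01 X72.646 Y96.803
G01 X81.571 Y89.225
M5
G0 X39.989 Y73.375
M4 S904
G01 X72.671 Y82.122 F1074
G01 X96.966 Y22.676
G01 X13.448 Y123.589
G01 X99.178 Y67.769
G01 X39.989 Y73.375
M5

viewBox `0 0 107.183 158.098` with mm width/height → 1 unit = 1 mm. Flip: y_m = 158.098 − y_svg.

**Shape 1** — `<path>` cubic bezier, stroke `#ff8800` → cut (S904, F1074). Control points (SVG): P0=(81.982,62.979), P1=(86.579,37.288), P2=(58.731,61.658), P3=(81.571,68.873); sampled at t=k/4. Machine vertices: (81.982,95.119) → (80.645,106.051) → (74.935,104.512) → (72.646,96.803) → (81.571,89.225). Open path.

**Shape 2** — `<polygon>` closed polygon, stroke `#ff8800` → cut (S904, F1074). Machine vertices: (39.989,73.375) → (72.671,82.122) → (96.966,22.676) → (13.448,123.589) → (99.178,67.769) → (39.989,73.375). Closed: final G1 returns to the first vertex.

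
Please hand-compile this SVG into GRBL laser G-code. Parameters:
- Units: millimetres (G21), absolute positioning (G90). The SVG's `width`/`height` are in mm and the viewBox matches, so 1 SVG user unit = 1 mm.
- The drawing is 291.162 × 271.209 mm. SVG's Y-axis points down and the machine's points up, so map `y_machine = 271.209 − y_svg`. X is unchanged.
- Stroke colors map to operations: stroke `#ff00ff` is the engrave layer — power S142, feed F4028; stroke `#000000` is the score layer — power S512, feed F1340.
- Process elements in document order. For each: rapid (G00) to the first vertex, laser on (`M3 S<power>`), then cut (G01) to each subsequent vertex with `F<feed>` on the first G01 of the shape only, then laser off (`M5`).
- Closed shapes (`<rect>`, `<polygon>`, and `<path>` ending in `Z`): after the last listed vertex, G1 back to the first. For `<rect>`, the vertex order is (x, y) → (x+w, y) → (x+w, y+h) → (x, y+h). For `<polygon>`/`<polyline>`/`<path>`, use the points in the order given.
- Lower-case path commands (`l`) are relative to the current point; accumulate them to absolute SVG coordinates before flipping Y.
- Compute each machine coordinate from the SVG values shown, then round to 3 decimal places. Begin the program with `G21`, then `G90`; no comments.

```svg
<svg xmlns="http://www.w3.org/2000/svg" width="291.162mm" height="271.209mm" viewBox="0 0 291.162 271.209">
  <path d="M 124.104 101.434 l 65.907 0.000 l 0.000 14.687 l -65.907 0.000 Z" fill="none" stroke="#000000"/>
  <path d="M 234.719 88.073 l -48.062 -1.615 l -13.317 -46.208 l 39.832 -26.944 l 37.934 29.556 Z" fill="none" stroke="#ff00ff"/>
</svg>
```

G21
G90
G00 X124.104 Y169.775
M3 S512
G01 X190.011 Y169.775 F1340
G01 X190.011 Y155.088
G01 X124.104 Y155.088
G01 X124.104 Y169.775
M5
G00 X234.719 Y183.136
M3 S142
G01 X186.657 Y184.751 F4028
G01 X173.340 Y230.959
G01 X213.172 Y257.903
G01 X251.106 Y228.347
G01 X234.719 Y183.136
M5

viewBox `0 0 291.162 271.209` with mm width/height → 1 unit = 1 mm. Flip: y_m = 271.209 − y_svg.

**Shape 1** — `<path>` rectangle, stroke `#000000` → score (S512, F1340). Machine vertices: (124.104,169.775) → (190.011,169.775) → (190.011,155.088) → (124.104,155.088) → (124.104,169.775). Closed: final G1 returns to the first vertex.

**Shape 2** — `<path>` regular polygon, stroke `#ff00ff` → engrave (S142, F4028). Machine vertices: (234.719,183.136) → (186.657,184.751) → (173.340,230.959) → (213.172,257.903) → (251.106,228.347) → (234.719,183.136). Closed: final G1 returns to the first vertex.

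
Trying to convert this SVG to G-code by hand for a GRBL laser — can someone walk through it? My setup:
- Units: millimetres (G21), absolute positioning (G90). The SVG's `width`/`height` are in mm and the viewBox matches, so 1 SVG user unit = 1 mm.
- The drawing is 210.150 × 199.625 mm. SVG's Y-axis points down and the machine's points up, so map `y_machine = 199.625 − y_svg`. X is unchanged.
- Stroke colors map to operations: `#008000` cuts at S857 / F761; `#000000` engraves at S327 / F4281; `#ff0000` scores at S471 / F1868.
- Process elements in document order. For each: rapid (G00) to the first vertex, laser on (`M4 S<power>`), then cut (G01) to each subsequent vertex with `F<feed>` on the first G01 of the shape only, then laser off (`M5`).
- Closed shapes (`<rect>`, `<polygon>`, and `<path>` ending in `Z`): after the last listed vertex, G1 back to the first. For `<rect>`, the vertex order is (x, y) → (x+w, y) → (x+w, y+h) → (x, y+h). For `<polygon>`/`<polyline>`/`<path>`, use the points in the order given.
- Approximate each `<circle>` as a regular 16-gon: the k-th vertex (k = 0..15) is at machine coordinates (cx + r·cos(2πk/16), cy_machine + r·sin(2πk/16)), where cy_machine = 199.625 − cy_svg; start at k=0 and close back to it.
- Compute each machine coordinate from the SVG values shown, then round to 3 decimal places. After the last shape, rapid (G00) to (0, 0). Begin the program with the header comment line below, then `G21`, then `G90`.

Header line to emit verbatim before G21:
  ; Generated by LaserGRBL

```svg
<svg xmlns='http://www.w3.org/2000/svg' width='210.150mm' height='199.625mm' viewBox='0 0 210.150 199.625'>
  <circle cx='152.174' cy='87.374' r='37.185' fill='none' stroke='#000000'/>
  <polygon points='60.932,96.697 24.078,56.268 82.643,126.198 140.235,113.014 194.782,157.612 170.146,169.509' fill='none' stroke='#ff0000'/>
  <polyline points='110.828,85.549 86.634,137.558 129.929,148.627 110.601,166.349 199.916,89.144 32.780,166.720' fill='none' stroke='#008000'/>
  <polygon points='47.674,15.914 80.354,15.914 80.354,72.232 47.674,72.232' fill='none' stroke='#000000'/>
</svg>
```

; Generated by LaserGRBL
G21
G90
G00 X189.359 Y112.251
M4 S327
G01 X186.528 Y126.481 F4281
G01 X178.468 Y138.545
G01 X166.404 Y146.605
G01 X152.174 Y149.436
G01 X137.944 Y146.605
G01 X125.880 Y138.545
G01 X117.820 Y126.481
G01 X114.989 Y112.251
G01 X117.820 Y98.021
G01 X125.880 Y85.957
G01 X137.944 Y77.897
G01 X152.174 Y75.066
G01 X166.404 Y77.897
G01 X178.468 Y85.957
G01 X186.528 Y98.021
G01 X189.359 Y112.251
M5
G00 X60.932 Y102.928
M4 S471
G01 X24.078 Y143.357 F1868
G01 X82.643 Y73.427
G01 X140.235 Y86.611
G01 X194.782 Y42.013
G01 X170.146 Y30.116
G01 X60.932 Y102.928
M5
G00 X110.828 Y114.076
M4 S857
G01 X86.634 Y62.067 F761
G01 X129.929 Y50.998
G01 X110.601 Y33.276
G01 X199.916 Y110.481
G01 X32.780 Y32.905
M5
G00 X47.674 Y183.711
M4 S327
G01 X80.354 Y183.711 F4281
G01 X80.354 Y127.393
G01 X47.674 Y127.393
G01 X47.674 Y183.711
M5
G00 X0.000 Y0.000

1 u = 1 mm; y_m = 199.625 − y.

[1] `<circle>` circle, #000000→engrave S327 F4281: (189.359,112.251) → (186.528,126.481) → (178.468,138.545) → (166.404,146.605) → (152.174,149.436) → (137.944,146.605) → (125.880,138.545) → (117.820,126.481) → (114.989,112.251) → (117.820,98.021) → (125.880,85.957) → (137.944,77.897) → (152.174,75.066) → (166.404,77.897) → (178.468,85.957) → (186.528,98.021) → (189.359,112.251) (closed)

[2] `<polygon>` closed polygon, #ff0000→score S471 F1868: (60.932,102.928) → (24.078,143.357) → (82.643,73.427) → (140.235,86.611) → (194.782,42.013) → (170.146,30.116) → (60.932,102.928) (closed)

[3] `<polyline>` open polyline, #008000→cut S857 F761: (110.828,114.076) → (86.634,62.067) → (129.929,50.998) → (110.601,33.276) → (199.916,110.481) → (32.780,32.905)

[4] `<polygon>` rectangle, #000000→engrave S327 F4281: (47.674,183.711) → (80.354,183.711) → (80.354,127.393) → (47.674,127.393) → (47.674,183.711) (closed)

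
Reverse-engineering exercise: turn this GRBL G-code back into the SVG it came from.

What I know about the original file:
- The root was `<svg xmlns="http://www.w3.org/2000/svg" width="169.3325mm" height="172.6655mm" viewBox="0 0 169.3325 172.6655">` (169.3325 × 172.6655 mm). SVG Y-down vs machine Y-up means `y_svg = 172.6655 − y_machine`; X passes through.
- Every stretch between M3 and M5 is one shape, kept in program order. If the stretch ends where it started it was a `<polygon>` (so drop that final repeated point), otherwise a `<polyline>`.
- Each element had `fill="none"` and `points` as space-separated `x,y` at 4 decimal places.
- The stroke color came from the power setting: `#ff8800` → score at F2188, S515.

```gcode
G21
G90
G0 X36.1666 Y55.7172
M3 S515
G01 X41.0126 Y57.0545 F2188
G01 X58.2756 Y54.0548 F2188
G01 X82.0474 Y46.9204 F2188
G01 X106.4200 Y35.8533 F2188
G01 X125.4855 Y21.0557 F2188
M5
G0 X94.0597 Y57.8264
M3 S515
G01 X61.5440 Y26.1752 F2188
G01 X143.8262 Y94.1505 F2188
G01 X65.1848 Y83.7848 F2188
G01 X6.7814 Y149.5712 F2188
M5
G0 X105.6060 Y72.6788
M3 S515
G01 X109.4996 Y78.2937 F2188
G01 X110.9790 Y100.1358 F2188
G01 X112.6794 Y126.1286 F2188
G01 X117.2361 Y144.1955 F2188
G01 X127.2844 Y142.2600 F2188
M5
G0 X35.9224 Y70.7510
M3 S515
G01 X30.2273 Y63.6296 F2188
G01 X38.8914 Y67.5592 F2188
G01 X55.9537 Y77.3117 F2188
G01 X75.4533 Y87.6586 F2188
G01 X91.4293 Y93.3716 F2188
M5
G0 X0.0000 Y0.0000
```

Machine Y-up, SVG Y-down with viewBox height 172.6655, so y_svg = 172.6655 − y_machine; X carries over. Every run uses S515, so all elements get stroke `#ff8800` (score).

Run 1: The run is open, so emit a `<polyline>` with points (Y-flipped): 36.1666,116.9483 41.0126,115.6110 58.2756,118.6107 82.0474,125.7451 106.4200,136.8122 125.4855,151.6098.

Run 2: The run is open, so emit a `<polyline>` with points (Y-flipped): 94.0597,114.8391 61.5440,146.4903 143.8262,78.5150 65.1848,88.8807 6.7814,23.0943.

Run 3: The run is open, so emit a `<polyline>` with points (Y-flipped): 105.6060,99.9867 109.4996,94.3718 110.9790,72.5297 112.6794,46.5369 117.2361,28.4700 127.2844,30.4055.

Run 4: The run is open, so emit a `<polyline>` with points (Y-flipped): 35.9224,101.9145 30.2273,109.0359 38.8914,105.1063 55.9537,95.3538 75.4533,85.0069 91.4293,79.2939.

<svg xmlns="http://www.w3.org/2000/svg" width="169.3325mm" height="172.6655mm" viewBox="0 0 169.3325 172.6655">
  <polyline points="36.1666,116.9483 41.0126,115.6110 58.2756,118.6107 82.0474,125.7451 106.4200,136.8122 125.4855,151.6098" fill="none" stroke="#ff8800"/>
  <polyline points="94.0597,114.8391 61.5440,146.4903 143.8262,78.5150 65.1848,88.8807 6.7814,23.0943" fill="none" stroke="#ff8800"/>
  <polyline points="105.6060,99.9867 109.4996,94.3718 110.9790,72.5297 112.6794,46.5369 117.2361,28.4700 127.2844,30.4055" fill="none" stroke="#ff8800"/>
  <polyline points="35.9224,101.9145 30.2273,109.0359 38.8914,105.1063 55.9537,95.3538 75.4533,85.0069 91.4293,79.2939" fill="none" stroke="#ff8800"/>
</svg>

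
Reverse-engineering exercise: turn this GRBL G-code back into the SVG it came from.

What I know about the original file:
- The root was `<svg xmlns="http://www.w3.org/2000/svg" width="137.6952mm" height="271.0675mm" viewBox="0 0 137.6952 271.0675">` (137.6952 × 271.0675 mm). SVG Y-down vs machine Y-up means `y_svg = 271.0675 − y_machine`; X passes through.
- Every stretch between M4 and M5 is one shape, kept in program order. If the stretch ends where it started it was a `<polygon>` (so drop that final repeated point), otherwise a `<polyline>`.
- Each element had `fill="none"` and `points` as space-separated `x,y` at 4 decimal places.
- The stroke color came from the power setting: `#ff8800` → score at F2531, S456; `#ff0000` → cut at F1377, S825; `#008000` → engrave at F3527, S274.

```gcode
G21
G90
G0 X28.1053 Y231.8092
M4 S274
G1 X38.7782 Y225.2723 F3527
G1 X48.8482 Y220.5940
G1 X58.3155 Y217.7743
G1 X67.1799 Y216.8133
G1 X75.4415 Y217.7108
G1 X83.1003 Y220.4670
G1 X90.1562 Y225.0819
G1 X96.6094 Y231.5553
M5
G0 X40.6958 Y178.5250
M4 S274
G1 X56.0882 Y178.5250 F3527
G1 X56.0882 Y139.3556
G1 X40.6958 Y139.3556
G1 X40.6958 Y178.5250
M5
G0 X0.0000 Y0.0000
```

<svg xmlns="http://www.w3.org/2000/svg" width="137.6952mm" height="271.0675mm" viewBox="0 0 137.6952 271.0675">
  <polyline points="28.1053,39.2583 38.7782,45.7952 48.8482,50.4735 58.3155,53.2932 67.1799,54.2542 75.4415,53.3567 83.1003,50.6005 90.1562,45.9856 96.6094,39.5122" fill="none" stroke="#008000"/>
  <polygon points="40.6958,92.5425 56.0882,92.5425 56.0882,131.7119 40.6958,131.7119" fill="none" stroke="#008000"/>
</svg>

Machine Y-up, SVG Y-down with viewBox height 271.0675, so y_svg = 271.0675 − y_machine; X carries over. Every run uses S274, so all elements get stroke `#008000` (engrave).

Run 1: The run is open, so emit a `<polyline>` with points (Y-flipped): 28.1053,39.2583 38.7782,45.7952 48.8482,50.4735 58.3155,53.2932 67.1799,54.2542 75.4415,53.3567 83.1003,50.6005 90.1562,45.9856 96.6094,39.5122.

Run 2: The run returns to its start, so emit a `<polygon>` with points (Y-flipped): 40.6958,92.5425 56.0882,92.5425 56.0882,131.7119 40.6958,131.7119.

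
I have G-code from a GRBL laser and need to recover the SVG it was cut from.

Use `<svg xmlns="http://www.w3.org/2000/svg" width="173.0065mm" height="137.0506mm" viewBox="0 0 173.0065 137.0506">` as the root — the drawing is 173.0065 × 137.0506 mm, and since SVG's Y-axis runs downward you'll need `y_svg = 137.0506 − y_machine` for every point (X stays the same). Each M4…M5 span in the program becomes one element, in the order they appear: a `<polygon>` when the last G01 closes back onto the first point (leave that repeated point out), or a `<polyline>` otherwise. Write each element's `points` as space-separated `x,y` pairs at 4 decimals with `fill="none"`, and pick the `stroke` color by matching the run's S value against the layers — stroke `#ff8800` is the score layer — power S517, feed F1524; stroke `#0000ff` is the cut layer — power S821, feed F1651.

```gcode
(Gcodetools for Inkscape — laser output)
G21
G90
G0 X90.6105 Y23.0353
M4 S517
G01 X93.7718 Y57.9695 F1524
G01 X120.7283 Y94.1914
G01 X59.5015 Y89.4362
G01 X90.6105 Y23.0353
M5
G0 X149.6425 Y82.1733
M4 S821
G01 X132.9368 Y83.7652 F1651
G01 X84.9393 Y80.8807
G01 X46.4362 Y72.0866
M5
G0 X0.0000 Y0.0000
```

Machine Y-up, SVG Y-down with viewBox height 137.0506, so y_svg = 137.0506 − y_machine; X carries over.

Run 1: the run's S517 means `#ff8800` (score). The run returns to its start, so emit a `<polygon>` with points (Y-flipped): 90.6105,114.0153 93.7718,79.0811 120.7283,42.8592 59.5015,47.6144.

Run 2: power S821 maps to stroke `#0000ff` (cut). The run is open, so emit a `<polyline>` with points (Y-flipped): 149.6425,54.8773 132.9368,53.2854 84.9393,56.1699 46.4362,64.9640.

<svg xmlns="http://www.w3.org/2000/svg" width="173.0065mm" height="137.0506mm" viewBox="0 0 173.0065 137.0506">
  <polygon points="90.6105,114.0153 93.7718,79.0811 120.7283,42.8592 59.5015,47.6144" fill="none" stroke="#ff8800"/>
  <polyline points="149.6425,54.8773 132.9368,53.2854 84.9393,56.1699 46.4362,64.9640" fill="none" stroke="#0000ff"/>
</svg>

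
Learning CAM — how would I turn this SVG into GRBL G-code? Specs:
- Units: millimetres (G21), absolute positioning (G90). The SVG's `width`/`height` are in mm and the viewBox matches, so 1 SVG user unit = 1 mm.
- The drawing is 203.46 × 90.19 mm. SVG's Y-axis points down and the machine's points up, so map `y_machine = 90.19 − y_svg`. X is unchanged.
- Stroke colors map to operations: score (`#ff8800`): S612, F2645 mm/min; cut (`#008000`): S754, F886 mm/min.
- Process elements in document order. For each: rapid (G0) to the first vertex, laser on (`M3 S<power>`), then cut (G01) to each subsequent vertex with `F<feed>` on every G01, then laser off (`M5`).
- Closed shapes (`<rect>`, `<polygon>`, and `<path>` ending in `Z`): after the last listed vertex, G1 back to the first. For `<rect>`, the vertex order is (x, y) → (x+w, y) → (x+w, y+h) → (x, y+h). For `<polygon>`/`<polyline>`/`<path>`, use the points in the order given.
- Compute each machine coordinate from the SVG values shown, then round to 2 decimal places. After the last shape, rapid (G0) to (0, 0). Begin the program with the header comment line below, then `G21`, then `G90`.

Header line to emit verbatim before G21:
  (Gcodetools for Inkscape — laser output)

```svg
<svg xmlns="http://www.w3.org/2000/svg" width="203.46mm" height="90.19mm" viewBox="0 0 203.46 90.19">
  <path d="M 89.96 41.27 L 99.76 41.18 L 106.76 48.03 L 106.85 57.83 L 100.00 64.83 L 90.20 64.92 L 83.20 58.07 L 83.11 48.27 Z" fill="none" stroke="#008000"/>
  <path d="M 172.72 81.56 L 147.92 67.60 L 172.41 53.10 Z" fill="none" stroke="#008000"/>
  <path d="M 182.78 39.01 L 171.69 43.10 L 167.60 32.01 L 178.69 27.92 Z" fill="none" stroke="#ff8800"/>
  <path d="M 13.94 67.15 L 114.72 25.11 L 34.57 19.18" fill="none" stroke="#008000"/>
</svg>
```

viewBox `0 0 203.46 90.19` with mm width/height → 1 unit = 1 mm. Flip: y_m = 90.19 − y_svg.

**Shape 1** — `<path>` regular polygon, stroke `#008000` → cut (S754, F886). Machine vertices: (89.96,48.92) → (99.76,49.01) → (106.76,42.16) → (106.85,32.36) → (100.00,25.36) → (90.20,25.27) → (83.20,32.12) → (83.11,41.92) → (89.96,48.92). Closed: final G1 returns to the first vertex.

**Shape 2** — `<path>` regular polygon, stroke `#008000` → cut (S754, F886). Machine vertices: (172.72,8.63) → (147.92,22.59) → (172.41,37.09) → (172.72,8.63). Closed: final G1 returns to the first vertex.

**Shape 3** — `<path>` regular polygon, stroke `#ff8800` → score (S612, F2645). Machine vertices: (182.78,51.18) → (171.69,47.09) → (167.60,58.18) → (178.69,62.27) → (182.78,51.18). Closed: final G1 returns to the first vertex.

**Shape 4** — `<path>` open polyline, stroke `#008000` → cut (S754, F886). Machine vertices: (13.94,23.04) → (114.72,65.08) → (34.57,71.01). Open path.

(Gcodetools for Inkscape — laser output)
G21
G90
G0 X89.96 Y48.92
M3 S754
G01 X99.76 Y49.01 F886
G01 X106.76 Y42.16 F886
G01 X106.85 Y32.36 F886
G01 X100.00 Y25.36 F886
G01 X90.20 Y25.27 F886
G01 X83.20 Y32.12 F886
G01 X83.11 Y41.92 F886
G01 X89.96 Y48.92 F886
M5
G0 X172.72 Y8.63
M3 S754
G01 X147.92 Y22.59 F886
G01 X172.41 Y37.09 F886
G01 X172.72 Y8.63 F886
M5
G0 X182.78 Y51.18
M3 S612
G01 X171.69 Y47.09 F2645
G01 X167.60 Y58.18 F2645
G01 X178.69 Y62.27 F2645
G01 X182.78 Y51.18 F2645
M5
G0 X13.94 Y23.04
M3 S754
G01 X114.72 Y65.08 F886
G01 X34.57 Y71.01 F886
M5
G0 X0.00 Y0.00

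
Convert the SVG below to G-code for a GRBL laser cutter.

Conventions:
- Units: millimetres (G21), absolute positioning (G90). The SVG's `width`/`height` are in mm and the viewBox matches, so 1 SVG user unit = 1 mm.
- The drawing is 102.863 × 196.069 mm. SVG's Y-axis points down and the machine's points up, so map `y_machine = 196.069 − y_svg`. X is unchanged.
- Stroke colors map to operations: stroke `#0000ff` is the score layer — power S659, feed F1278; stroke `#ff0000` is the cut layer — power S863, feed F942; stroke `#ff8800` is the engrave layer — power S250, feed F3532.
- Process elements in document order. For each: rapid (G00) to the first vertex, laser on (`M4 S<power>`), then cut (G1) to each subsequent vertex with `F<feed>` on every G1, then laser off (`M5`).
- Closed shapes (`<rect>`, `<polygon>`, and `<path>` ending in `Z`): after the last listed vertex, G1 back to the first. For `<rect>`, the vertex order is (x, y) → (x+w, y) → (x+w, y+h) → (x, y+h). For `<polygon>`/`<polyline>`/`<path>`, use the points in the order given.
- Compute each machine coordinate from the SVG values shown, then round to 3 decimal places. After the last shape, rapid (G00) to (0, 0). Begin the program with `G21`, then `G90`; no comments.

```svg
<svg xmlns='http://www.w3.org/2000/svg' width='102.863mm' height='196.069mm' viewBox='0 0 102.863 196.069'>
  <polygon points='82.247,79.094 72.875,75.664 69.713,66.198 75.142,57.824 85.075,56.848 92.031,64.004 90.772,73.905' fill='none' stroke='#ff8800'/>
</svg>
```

G21
G90
G00 X82.247 Y116.975
M4 S250
G1 X72.875 Y120.405 F3532
G1 X69.713 Y129.871 F3532
G1 X75.142 Y138.245 F3532
G1 X85.075 Y139.221 F3532
G1 X92.031 Y132.065 F3532
G1 X90.772 Y122.164 F3532
G1 X82.247 Y116.975 F3532
M5
G00 X0.000 Y0.000

viewBox `0 0 102.863 196.069` with mm width/height → 1 unit = 1 mm. Flip: y_m = 196.069 − y_svg.

**Shape 1** — `<polygon>` regular polygon, stroke `#ff8800` → engrave (S250, F3532). Machine vertices: (82.247,116.975) → (72.875,120.405) → (69.713,129.871) → (75.142,138.245) → (85.075,139.221) → (92.031,132.065) → (90.772,122.164) → (82.247,116.975). Closed: final G1 returns to the first vertex.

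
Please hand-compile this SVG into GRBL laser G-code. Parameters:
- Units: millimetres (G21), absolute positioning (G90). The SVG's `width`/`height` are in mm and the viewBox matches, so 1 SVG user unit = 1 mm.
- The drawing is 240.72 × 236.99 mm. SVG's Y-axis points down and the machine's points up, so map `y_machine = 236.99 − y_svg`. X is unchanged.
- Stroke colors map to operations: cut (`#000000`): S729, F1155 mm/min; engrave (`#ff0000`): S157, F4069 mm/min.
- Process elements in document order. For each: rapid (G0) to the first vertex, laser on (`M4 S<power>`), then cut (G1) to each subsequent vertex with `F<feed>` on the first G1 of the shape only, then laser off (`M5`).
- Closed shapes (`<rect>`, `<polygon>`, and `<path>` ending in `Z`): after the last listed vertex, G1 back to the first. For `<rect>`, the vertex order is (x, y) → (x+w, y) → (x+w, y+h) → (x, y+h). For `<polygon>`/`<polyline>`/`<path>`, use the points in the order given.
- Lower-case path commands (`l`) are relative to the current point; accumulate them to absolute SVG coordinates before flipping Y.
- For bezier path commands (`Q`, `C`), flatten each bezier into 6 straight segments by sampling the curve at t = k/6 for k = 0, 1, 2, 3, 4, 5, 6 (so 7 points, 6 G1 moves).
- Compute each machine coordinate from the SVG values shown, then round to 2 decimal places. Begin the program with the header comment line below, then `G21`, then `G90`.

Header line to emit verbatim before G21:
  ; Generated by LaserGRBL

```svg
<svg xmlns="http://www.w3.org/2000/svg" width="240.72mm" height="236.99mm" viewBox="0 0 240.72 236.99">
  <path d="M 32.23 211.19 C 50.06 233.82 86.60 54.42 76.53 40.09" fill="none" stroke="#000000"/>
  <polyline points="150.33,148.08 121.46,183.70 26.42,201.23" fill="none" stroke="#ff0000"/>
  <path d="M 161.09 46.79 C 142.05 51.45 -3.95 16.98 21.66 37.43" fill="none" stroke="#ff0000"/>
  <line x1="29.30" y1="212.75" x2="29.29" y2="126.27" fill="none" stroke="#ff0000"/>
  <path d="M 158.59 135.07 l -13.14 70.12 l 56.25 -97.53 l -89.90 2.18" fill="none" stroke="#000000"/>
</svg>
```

; Generated by LaserGRBL
G21
G90
G0 X32.23 Y25.80
M4 S729
G1 X42.40 Y29.62 F1155
G1 X53.88 Y56.92
G1 X64.84 Y97.49
G1 X73.48 Y141.14
G1 X77.98 Y177.68
G1 X76.53 Y196.90
M5
G0 X150.33 Y88.91
M4 S157
G1 X121.46 Y53.29 F4069
G1 X26.42 Y35.76
M5
G0 X161.09 Y190.20
M4 S157
G1 X142.37 Y190.70 F4069
G1 X110.79 Y195.10
G1 X74.63 Y200.80
G1 X42.20 Y205.19
G1 X21.77 Y205.64
G1 X21.66 Y199.56
M5
G0 X29.30 Y24.24
M4 S157
G1 X29.29 Y110.72 F4069
M5
G0 X158.59 Y101.92
M4 S729
G1 X145.45 Y31.80 F1155
G1 X201.70 Y129.33
G1 X111.80 Y127.15
M5

Since the viewBox matches the mm dimensions, user units are millimetres directly. The only transform is the Y-flip y_m = 236.99 − y_svg.

Shape 1 is a cubic bezier drawn with `<path>`. Its stroke #000000 means cut at S729, F1155. After flipping Y the toolpath is (32.23,25.80) → (42.40,29.62) → (53.88,56.92) → (64.84,97.49) → (73.48,141.14) → (77.98,177.68) → (76.53,196.90).

Shape 2 is a open polyline drawn with `<polyline>`. Its stroke #ff0000 means engrave at S157, F4069. After flipping Y the toolpath is (150.33,88.91) → (121.46,53.29) → (26.42,35.76).

Shape 3 is a cubic bezier drawn with `<path>`. Its stroke #ff0000 means engrave at S157, F4069. After flipping Y the toolpath is (161.09,190.20) → (142.37,190.70) → (110.79,195.10) → (74.63,200.80) → (42.20,205.19) → (21.77,205.64) → (21.66,199.56).

Shape 4 is a line segment drawn with `<line>`. Its stroke #ff0000 means engrave at S157, F4069. After flipping Y the toolpath is (29.30,24.24) → (29.29,110.72).

Shape 5 is a open polyline drawn with `<path>`. Its stroke #000000 means cut at S729, F1155. After flipping Y the toolpath is (158.59,101.92) → (145.45,31.80) → (201.70,129.33) → (111.80,127.15).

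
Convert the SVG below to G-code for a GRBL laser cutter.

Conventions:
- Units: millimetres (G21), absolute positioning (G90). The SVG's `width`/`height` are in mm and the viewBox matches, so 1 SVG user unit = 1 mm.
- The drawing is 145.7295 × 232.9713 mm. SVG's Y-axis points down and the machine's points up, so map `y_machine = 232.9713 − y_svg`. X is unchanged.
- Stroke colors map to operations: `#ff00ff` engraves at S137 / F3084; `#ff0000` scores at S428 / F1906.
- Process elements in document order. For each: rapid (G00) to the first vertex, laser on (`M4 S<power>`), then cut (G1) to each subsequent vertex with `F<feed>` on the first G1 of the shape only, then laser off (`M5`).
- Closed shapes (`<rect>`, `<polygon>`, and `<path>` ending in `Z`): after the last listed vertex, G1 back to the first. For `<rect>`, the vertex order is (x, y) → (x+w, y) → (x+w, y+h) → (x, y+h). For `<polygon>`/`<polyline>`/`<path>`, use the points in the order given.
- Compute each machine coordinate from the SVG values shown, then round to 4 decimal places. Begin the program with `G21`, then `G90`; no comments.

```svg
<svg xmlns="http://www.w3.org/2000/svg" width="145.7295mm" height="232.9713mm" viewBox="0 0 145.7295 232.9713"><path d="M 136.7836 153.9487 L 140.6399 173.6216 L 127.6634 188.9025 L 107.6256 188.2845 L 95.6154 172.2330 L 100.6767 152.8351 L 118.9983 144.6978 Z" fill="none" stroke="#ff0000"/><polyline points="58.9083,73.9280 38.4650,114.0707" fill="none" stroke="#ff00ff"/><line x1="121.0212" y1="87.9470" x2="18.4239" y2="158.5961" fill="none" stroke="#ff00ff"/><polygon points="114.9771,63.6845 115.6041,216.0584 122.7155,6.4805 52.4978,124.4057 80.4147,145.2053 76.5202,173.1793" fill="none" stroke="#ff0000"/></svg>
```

G21
G90
G00 X136.7836 Y79.0226
M4 S428
G1 X140.6399 Y59.3497 F1906
G1 X127.6634 Y44.0688
G1 X107.6256 Y44.6868
G1 X95.6154 Y60.7383
G1 X100.6767 Y80.1362
G1 X118.9983 Y88.2735
G1 X136.7836 Y79.0226
M5
G00 X58.9083 Y159.0433
M4 S137
G1 X38.4650 Y118.9006 F3084
M5
G00 X121.0212 Y145.0243
M4 S137
G1 X18.4239 Y74.3752 F3084
M5
G00 X114.9771 Y169.2868
M4 S428
G1 X115.6041 Y16.9129 F1906
G1 X122.7155 Y226.4908
G1 X52.4978 Y108.5656
G1 X80.4147 Y87.7660
G1 X76.5202 Y59.7920
G1 X114.9771 Y169.2868
M5

viewBox `0 0 145.7295 232.9713` with mm width/height → 1 unit = 1 mm. Flip: y_m = 232.9713 − y_svg.

**Shape 1** — `<path>` regular polygon, stroke `#ff0000` → score (S428, F1906). Machine vertices: (136.7836,79.0226) → (140.6399,59.3497) → (127.6634,44.0688) → (107.6256,44.6868) → (95.6154,60.7383) → (100.6767,80.1362) → (118.9983,88.2735) → (136.7836,79.0226). Closed: final G1 returns to the first vertex.

**Shape 2** — `<polyline>` line segment, stroke `#ff00ff` → engrave (S137, F3084). Machine vertices: (58.9083,159.0433) → (38.4650,118.9006). Open path.

**Shape 3** — `<line>` line segment, stroke `#ff00ff` → engrave (S137, F3084). Machine vertices: (121.0212,145.0243) → (18.4239,74.3752). Open path.

**Shape 4** — `<polygon>` closed polygon, stroke `#ff0000` → score (S428, F1906). Machine vertices: (114.9771,169.2868) → (115.6041,16.9129) → (122.7155,226.4908) → (52.4978,108.5656) → (80.4147,87.7660) → (76.5202,59.7920) → (114.9771,169.2868). Closed: final G1 returns to the first vertex.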